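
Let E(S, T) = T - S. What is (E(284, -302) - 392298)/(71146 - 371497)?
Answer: 392884/300351 ≈ 1.3081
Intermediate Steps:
(E(284, -302) - 392298)/(71146 - 371497) = ((-302 - 1*284) - 392298)/(71146 - 371497) = ((-302 - 284) - 392298)/(-300351) = (-586 - 392298)*(-1/300351) = -392884*(-1/300351) = 392884/300351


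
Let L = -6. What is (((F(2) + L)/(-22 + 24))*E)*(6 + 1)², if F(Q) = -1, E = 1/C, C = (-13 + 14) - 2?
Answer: 343/2 ≈ 171.50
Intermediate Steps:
C = -1 (C = 1 - 2 = -1)
E = -1 (E = 1/(-1) = -1)
(((F(2) + L)/(-22 + 24))*E)*(6 + 1)² = (((-1 - 6)/(-22 + 24))*(-1))*(6 + 1)² = (-7/2*(-1))*7² = (-7*½*(-1))*49 = -7/2*(-1)*49 = (7/2)*49 = 343/2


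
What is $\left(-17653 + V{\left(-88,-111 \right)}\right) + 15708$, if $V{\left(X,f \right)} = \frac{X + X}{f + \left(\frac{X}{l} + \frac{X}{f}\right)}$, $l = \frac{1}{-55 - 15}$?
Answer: $- \frac{1306139551}{671527} \approx -1945.0$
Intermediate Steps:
$l = - \frac{1}{70}$ ($l = \frac{1}{-70} = - \frac{1}{70} \approx -0.014286$)
$V{\left(X,f \right)} = \frac{2 X}{f - 70 X + \frac{X}{f}}$ ($V{\left(X,f \right)} = \frac{X + X}{f + \left(\frac{X}{- \frac{1}{70}} + \frac{X}{f}\right)} = \frac{2 X}{f + \left(X \left(-70\right) + \frac{X}{f}\right)} = \frac{2 X}{f - \left(70 X - \frac{X}{f}\right)} = \frac{2 X}{f - 70 X + \frac{X}{f}}$)
$\left(-17653 + V{\left(-88,-111 \right)}\right) + 15708 = \left(-17653 + 2 \left(-88\right) \left(-111\right) \frac{1}{-88 + \left(-111\right)^{2} - \left(-6160\right) \left(-111\right)}\right) + 15708 = \left(-17653 + 2 \left(-88\right) \left(-111\right) \frac{1}{-88 + 12321 - 683760}\right) + 15708 = \left(-17653 + 2 \left(-88\right) \left(-111\right) \frac{1}{-671527}\right) + 15708 = \left(-17653 + 2 \left(-88\right) \left(-111\right) \left(- \frac{1}{671527}\right)\right) + 15708 = \left(-17653 - \frac{19536}{671527}\right) + 15708 = - \frac{11854485667}{671527} + 15708 = - \frac{1306139551}{671527}$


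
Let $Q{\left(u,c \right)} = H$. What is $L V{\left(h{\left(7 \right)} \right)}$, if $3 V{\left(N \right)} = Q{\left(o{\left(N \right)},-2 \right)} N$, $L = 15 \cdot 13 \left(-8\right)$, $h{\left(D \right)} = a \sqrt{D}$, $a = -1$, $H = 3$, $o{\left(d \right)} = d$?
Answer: $1560 \sqrt{7} \approx 4127.4$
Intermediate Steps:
$Q{\left(u,c \right)} = 3$
$h{\left(D \right)} = - \sqrt{D}$
$L = -1560$ ($L = 195 \left(-8\right) = -1560$)
$V{\left(N \right)} = N$ ($V{\left(N \right)} = \frac{3 N}{3} = N$)
$L V{\left(h{\left(7 \right)} \right)} = - 1560 \left(- \sqrt{7}\right) = 1560 \sqrt{7}$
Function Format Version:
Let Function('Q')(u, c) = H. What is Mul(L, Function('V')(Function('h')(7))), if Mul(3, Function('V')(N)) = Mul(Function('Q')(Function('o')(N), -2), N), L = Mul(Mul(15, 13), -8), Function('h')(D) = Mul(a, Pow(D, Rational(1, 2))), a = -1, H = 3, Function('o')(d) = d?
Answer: Mul(1560, Pow(7, Rational(1, 2))) ≈ 4127.4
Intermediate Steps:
Function('Q')(u, c) = 3
Function('h')(D) = Mul(-1, Pow(D, Rational(1, 2)))
L = -1560 (L = Mul(195, -8) = -1560)
Function('V')(N) = N (Function('V')(N) = Mul(Rational(1, 3), Mul(3, N)) = N)
Mul(L, Function('V')(Function('h')(7))) = Mul(-1560, Mul(-1, Pow(7, Rational(1, 2)))) = Mul(1560, Pow(7, Rational(1, 2)))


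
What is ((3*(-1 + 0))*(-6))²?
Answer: 324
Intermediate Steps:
((3*(-1 + 0))*(-6))² = ((3*(-1))*(-6))² = (-3*(-6))² = 18² = 324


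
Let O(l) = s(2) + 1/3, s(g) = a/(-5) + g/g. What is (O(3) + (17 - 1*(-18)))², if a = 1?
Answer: 293764/225 ≈ 1305.6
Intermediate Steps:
s(g) = ⅘ (s(g) = 1/(-5) + g/g = 1*(-⅕) + 1 = -⅕ + 1 = ⅘)
O(l) = 17/15 (O(l) = ⅘ + 1/3 = ⅘ + ⅓ = 17/15)
(O(3) + (17 - 1*(-18)))² = (17/15 + (17 - 1*(-18)))² = (17/15 + (17 + 18))² = (17/15 + 35)² = (542/15)² = 293764/225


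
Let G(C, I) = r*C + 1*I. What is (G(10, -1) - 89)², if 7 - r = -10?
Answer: 6400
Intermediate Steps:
r = 17 (r = 7 - 1*(-10) = 7 + 10 = 17)
G(C, I) = I + 17*C (G(C, I) = 17*C + 1*I = 17*C + I = I + 17*C)
(G(10, -1) - 89)² = ((-1 + 17*10) - 89)² = ((-1 + 170) - 89)² = (169 - 89)² = 80² = 6400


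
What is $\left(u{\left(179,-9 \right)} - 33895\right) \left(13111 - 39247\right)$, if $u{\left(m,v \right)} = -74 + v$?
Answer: $888049008$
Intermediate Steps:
$\left(u{\left(179,-9 \right)} - 33895\right) \left(13111 - 39247\right) = \left(\left(-74 - 9\right) - 33895\right) \left(13111 - 39247\right) = \left(-83 - 33895\right) \left(-26136\right) = \left(-33978\right) \left(-26136\right) = 888049008$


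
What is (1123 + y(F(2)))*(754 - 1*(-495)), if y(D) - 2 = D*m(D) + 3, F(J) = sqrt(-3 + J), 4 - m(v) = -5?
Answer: 1408872 + 11241*I ≈ 1.4089e+6 + 11241.0*I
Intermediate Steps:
m(v) = 9 (m(v) = 4 - 1*(-5) = 4 + 5 = 9)
y(D) = 5 + 9*D (y(D) = 2 + (D*9 + 3) = 2 + (9*D + 3) = 2 + (3 + 9*D) = 5 + 9*D)
(1123 + y(F(2)))*(754 - 1*(-495)) = (1123 + (5 + 9*sqrt(-3 + 2)))*(754 - 1*(-495)) = (1123 + (5 + 9*sqrt(-1)))*(754 + 495) = (1123 + (5 + 9*I))*1249 = (1128 + 9*I)*1249 = 1408872 + 11241*I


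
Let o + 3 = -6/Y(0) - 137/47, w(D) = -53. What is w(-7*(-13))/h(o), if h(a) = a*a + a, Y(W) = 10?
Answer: -2926925/1984176 ≈ -1.4751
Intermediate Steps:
o = -1531/235 (o = -3 + (-6/10 - 137/47) = -3 + (-6*⅒ - 137*1/47) = -3 + (-⅗ - 137/47) = -3 - 826/235 = -1531/235 ≈ -6.5149)
h(a) = a + a² (h(a) = a² + a = a + a²)
w(-7*(-13))/h(o) = -53*(-235/(1531*(1 - 1531/235))) = -53/((-1531/235*(-1296/235))) = -53/1984176/55225 = -53*55225/1984176 = -2926925/1984176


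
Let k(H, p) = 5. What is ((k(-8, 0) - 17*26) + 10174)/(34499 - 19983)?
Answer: 9737/14516 ≈ 0.67078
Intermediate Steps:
((k(-8, 0) - 17*26) + 10174)/(34499 - 19983) = ((5 - 17*26) + 10174)/(34499 - 19983) = ((5 - 442) + 10174)/14516 = (-437 + 10174)*(1/14516) = 9737*(1/14516) = 9737/14516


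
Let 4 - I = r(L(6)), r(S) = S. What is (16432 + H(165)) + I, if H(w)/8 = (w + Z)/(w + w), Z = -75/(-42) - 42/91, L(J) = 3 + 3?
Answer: 246756992/15015 ≈ 16434.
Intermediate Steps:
L(J) = 6
Z = 241/182 (Z = -75*(-1/42) - 42*1/91 = 25/14 - 6/13 = 241/182 ≈ 1.3242)
H(w) = 4*(241/182 + w)/w (H(w) = 8*((w + 241/182)/(w + w)) = 8*((241/182 + w)/((2*w))) = 8*((241/182 + w)*(1/(2*w))) = 8*((241/182 + w)/(2*w)) = 4*(241/182 + w)/w)
I = -2 (I = 4 - 1*6 = 4 - 6 = -2)
(16432 + H(165)) + I = (16432 + (4 + (482/91)/165)) - 2 = (16432 + (4 + (482/91)*(1/165))) - 2 = (16432 + (4 + 482/15015)) - 2 = (16432 + 60542/15015) - 2 = 246787022/15015 - 2 = 246756992/15015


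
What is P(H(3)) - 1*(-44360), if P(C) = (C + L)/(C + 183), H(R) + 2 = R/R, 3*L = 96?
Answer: 8073551/182 ≈ 44360.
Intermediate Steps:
L = 32 (L = (1/3)*96 = 32)
H(R) = -1 (H(R) = -2 + R/R = -2 + 1 = -1)
P(C) = (32 + C)/(183 + C) (P(C) = (C + 32)/(C + 183) = (32 + C)/(183 + C))
P(H(3)) - 1*(-44360) = (32 - 1)/(183 - 1) - 1*(-44360) = 31/182 + 44360 = 8073551/182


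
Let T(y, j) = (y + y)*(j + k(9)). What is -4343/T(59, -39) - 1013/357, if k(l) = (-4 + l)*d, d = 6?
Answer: 158215/126378 ≈ 1.2519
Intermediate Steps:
k(l) = -24 + 6*l (k(l) = (-4 + l)*6 = -24 + 6*l)
T(y, j) = 2*y*(30 + j) (T(y, j) = (y + y)*(j + (-24 + 6*9)) = (2*y)*(j + (-24 + 54)) = (2*y)*(j + 30) = (2*y)*(30 + j) = 2*y*(30 + j))
-4343/T(59, -39) - 1013/357 = -4343*1/(118*(30 - 39)) - 1013/357 = -4343/(2*59*(-9)) - 1013*1/357 = -4343/(-1062) - 1013/357 = -4343*(-1/1062) - 1013/357 = 4343/1062 - 1013/357 = 158215/126378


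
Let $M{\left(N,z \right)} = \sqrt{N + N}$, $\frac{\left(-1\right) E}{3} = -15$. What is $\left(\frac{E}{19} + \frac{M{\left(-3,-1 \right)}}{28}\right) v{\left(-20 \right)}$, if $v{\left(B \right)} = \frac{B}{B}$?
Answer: $\frac{45}{19} + \frac{i \sqrt{6}}{28} \approx 2.3684 + 0.087482 i$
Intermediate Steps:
$E = 45$ ($E = \left(-3\right) \left(-15\right) = 45$)
$M{\left(N,z \right)} = \sqrt{2} \sqrt{N}$ ($M{\left(N,z \right)} = \sqrt{2 N} = \sqrt{2} \sqrt{N}$)
$v{\left(B \right)} = 1$
$\left(\frac{E}{19} + \frac{M{\left(-3,-1 \right)}}{28}\right) v{\left(-20 \right)} = \left(\frac{45}{19} + \frac{\sqrt{2} \sqrt{-3}}{28}\right) 1 = \left(45 \cdot \frac{1}{19} + \sqrt{2} i \sqrt{3} \cdot \frac{1}{28}\right) 1 = \left(\frac{45}{19} + i \sqrt{6} \cdot \frac{1}{28}\right) 1 = \left(\frac{45}{19} + \frac{i \sqrt{6}}{28}\right) 1 = \frac{45}{19} + \frac{i \sqrt{6}}{28}$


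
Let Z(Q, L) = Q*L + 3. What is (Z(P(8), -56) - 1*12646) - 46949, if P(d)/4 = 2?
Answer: -60040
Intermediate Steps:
P(d) = 8 (P(d) = 4*2 = 8)
Z(Q, L) = 3 + L*Q (Z(Q, L) = L*Q + 3 = 3 + L*Q)
(Z(P(8), -56) - 1*12646) - 46949 = ((3 - 56*8) - 1*12646) - 46949 = ((3 - 448) - 12646) - 46949 = (-445 - 12646) - 46949 = -13091 - 46949 = -60040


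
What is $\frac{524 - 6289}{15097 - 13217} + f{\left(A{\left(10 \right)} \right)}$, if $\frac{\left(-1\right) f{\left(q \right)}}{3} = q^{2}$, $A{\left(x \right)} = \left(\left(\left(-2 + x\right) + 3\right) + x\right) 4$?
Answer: $- \frac{7960321}{376} \approx -21171.0$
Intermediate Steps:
$A{\left(x \right)} = 4 + 8 x$ ($A{\left(x \right)} = \left(\left(1 + x\right) + x\right) 4 = \left(1 + 2 x\right) 4 = 4 + 8 x$)
$f{\left(q \right)} = - 3 q^{2}$
$\frac{524 - 6289}{15097 - 13217} + f{\left(A{\left(10 \right)} \right)} = \frac{524 - 6289}{15097 - 13217} - 3 \left(4 + 8 \cdot 10\right)^{2} = - \frac{5765}{1880} - 3 \left(4 + 80\right)^{2} = \left(-5765\right) \frac{1}{1880} - 3 \cdot 84^{2} = - \frac{1153}{376} - 21168 = - \frac{7960321}{376}$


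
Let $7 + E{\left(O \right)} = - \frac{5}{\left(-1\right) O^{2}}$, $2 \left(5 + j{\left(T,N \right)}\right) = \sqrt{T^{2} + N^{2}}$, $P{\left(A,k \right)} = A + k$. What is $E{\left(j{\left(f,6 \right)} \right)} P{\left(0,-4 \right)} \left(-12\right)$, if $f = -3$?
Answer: $- \frac{35088}{121} + \frac{2304 \sqrt{5}}{121} \approx -247.41$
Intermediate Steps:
$j{\left(T,N \right)} = -5 + \frac{\sqrt{N^{2} + T^{2}}}{2}$ ($j{\left(T,N \right)} = -5 + \frac{\sqrt{T^{2} + N^{2}}}{2} = -5 + \frac{\sqrt{N^{2} + T^{2}}}{2}$)
$E{\left(O \right)} = -7 + \frac{5}{O^{2}}$ ($E{\left(O \right)} = -7 - \frac{5}{\left(-1\right) O^{2}} = -7 - 5 \left(- \frac{1}{O^{2}}\right) = -7 + \frac{5}{O^{2}}$)
$E{\left(j{\left(f,6 \right)} \right)} P{\left(0,-4 \right)} \left(-12\right) = \left(-7 + \frac{5}{\left(-5 + \frac{\sqrt{6^{2} + \left(-3\right)^{2}}}{2}\right)^{2}}\right) \left(0 - 4\right) \left(-12\right) = \left(-7 + \frac{5}{\left(-5 + \frac{\sqrt{36 + 9}}{2}\right)^{2}}\right) \left(-4\right) \left(-12\right) = \left(-7 + \frac{5}{\left(-5 + \frac{\sqrt{45}}{2}\right)^{2}}\right) \left(-4\right) \left(-12\right) = \left(-7 + \frac{5}{\left(-5 + \frac{3 \sqrt{5}}{2}\right)^{2}}\right) \left(-4\right) \left(-12\right) = \left(28 - \frac{20}{\left(-5 + \frac{3 \sqrt{5}}{2}\right)^{2}}\right) \left(-12\right) = -336 + \frac{240}{\left(-5 + \frac{3 \sqrt{5}}{2}\right)^{2}}$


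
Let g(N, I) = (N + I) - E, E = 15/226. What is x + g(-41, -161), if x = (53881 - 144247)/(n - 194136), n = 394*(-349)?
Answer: -7562336249/37475546 ≈ -201.79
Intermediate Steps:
n = -137506
E = 15/226 (E = 15*(1/226) = 15/226 ≈ 0.066372)
x = 45183/165821 (x = (53881 - 144247)/(-137506 - 194136) = -90366/(-331642) = -90366*(-1/331642) = 45183/165821 ≈ 0.27248)
g(N, I) = -15/226 + I + N (g(N, I) = (N + I) - 1*15/226 = (I + N) - 15/226 = -15/226 + I + N)
x + g(-41, -161) = 45183/165821 + (-15/226 - 161 - 41) = 45183/165821 - 45667/226 = -7562336249/37475546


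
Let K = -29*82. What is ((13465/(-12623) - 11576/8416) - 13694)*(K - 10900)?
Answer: 1207504503300915/6639698 ≈ 1.8186e+8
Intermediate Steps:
K = -2378
((13465/(-12623) - 11576/8416) - 13694)*(K - 10900) = ((13465/(-12623) - 11576/8416) - 13694)*(-2378 - 10900) = ((13465*(-1/12623) - 11576*1/8416) - 13694)*(-13278) = ((-13465/12623 - 1447/1052) - 13694)*(-13278) = (-32430661/13279396 - 13694)*(-13278) = -181880479485/13279396*(-13278) = 1207504503300915/6639698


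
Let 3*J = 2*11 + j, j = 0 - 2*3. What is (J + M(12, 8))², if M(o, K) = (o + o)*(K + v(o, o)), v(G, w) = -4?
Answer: 92416/9 ≈ 10268.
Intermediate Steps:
j = -6 (j = 0 - 6 = -6)
M(o, K) = 2*o*(-4 + K) (M(o, K) = (o + o)*(K - 4) = (2*o)*(-4 + K) = 2*o*(-4 + K))
J = 16/3 (J = (2*11 - 6)/3 = (22 - 6)/3 = (⅓)*16 = 16/3 ≈ 5.3333)
(J + M(12, 8))² = (16/3 + 2*12*(-4 + 8))² = (16/3 + 2*12*4)² = (16/3 + 96)² = (304/3)² = 92416/9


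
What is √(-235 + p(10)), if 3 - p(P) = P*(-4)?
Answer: 8*I*√3 ≈ 13.856*I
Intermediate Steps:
p(P) = 3 + 4*P (p(P) = 3 - P*(-4) = 3 - (-4)*P = 3 + 4*P)
√(-235 + p(10)) = √(-235 + (3 + 4*10)) = √(-235 + (3 + 40)) = √(-235 + 43) = √(-192) = 8*I*√3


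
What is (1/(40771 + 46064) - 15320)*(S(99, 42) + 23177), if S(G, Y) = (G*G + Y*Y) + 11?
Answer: -46232339851847/86835 ≈ -5.3242e+8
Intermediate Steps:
S(G, Y) = 11 + G**2 + Y**2 (S(G, Y) = (G**2 + Y**2) + 11 = 11 + G**2 + Y**2)
(1/(40771 + 46064) - 15320)*(S(99, 42) + 23177) = (1/(40771 + 46064) - 15320)*((11 + 99**2 + 42**2) + 23177) = (1/86835 - 15320)*((11 + 9801 + 1764) + 23177) = (1/86835 - 15320)*(11576 + 23177) = -1330312199/86835*34753 = -46232339851847/86835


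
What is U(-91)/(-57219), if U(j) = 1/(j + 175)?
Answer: -1/4806396 ≈ -2.0806e-7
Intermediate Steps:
U(j) = 1/(175 + j)
U(-91)/(-57219) = 1/((175 - 91)*(-57219)) = -1/57219/84 = (1/84)*(-1/57219) = -1/4806396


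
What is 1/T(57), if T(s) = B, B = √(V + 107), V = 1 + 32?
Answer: √35/70 ≈ 0.084515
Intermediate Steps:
V = 33
B = 2*√35 (B = √(33 + 107) = √140 = 2*√35 ≈ 11.832)
T(s) = 2*√35
1/T(57) = 1/(2*√35) = √35/70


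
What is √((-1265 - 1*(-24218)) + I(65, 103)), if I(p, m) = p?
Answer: √23018 ≈ 151.72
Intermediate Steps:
√((-1265 - 1*(-24218)) + I(65, 103)) = √((-1265 - 1*(-24218)) + 65) = √((-1265 + 24218) + 65) = √(22953 + 65) = √23018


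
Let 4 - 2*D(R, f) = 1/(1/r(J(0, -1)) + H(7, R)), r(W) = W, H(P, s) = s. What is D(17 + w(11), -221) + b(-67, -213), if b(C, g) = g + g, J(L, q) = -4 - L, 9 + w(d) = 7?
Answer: -25018/59 ≈ -424.03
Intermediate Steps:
w(d) = -2 (w(d) = -9 + 7 = -2)
b(C, g) = 2*g
D(R, f) = 2 - 1/(2*(-¼ + R)) (D(R, f) = 2 - 1/(2*(1/(-4 - 1*0) + R)) = 2 - 1/(2*(1/(-4 + 0) + R)) = 2 - 1/(2*(1/(-4) + R)) = 2 - 1/(2*(-¼ + R)))
D(17 + w(11), -221) + b(-67, -213) = 4*(-1 + 2*(17 - 2))/(-1 + 4*(17 - 2)) + 2*(-213) = 4*(-1 + 2*15)/(-1 + 4*15) - 426 = 4*(-1 + 30)/(-1 + 60) - 426 = 4*29/59 - 426 = 4*(1/59)*29 - 426 = 116/59 - 426 = -25018/59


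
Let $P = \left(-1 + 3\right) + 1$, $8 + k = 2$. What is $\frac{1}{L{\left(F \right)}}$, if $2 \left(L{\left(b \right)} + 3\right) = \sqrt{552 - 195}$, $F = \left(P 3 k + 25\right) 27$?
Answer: $\frac{4}{107} + \frac{2 \sqrt{357}}{321} \approx 0.15511$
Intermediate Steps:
$k = -6$ ($k = -8 + 2 = -6$)
$P = 3$ ($P = 2 + 1 = 3$)
$F = -783$ ($F = \left(3 \cdot 3 \left(-6\right) + 25\right) 27 = \left(9 \left(-6\right) + 25\right) 27 = \left(-54 + 25\right) 27 = \left(-29\right) 27 = -783$)
$L{\left(b \right)} = -3 + \frac{\sqrt{357}}{2}$ ($L{\left(b \right)} = -3 + \frac{\sqrt{552 - 195}}{2} = -3 + \frac{\sqrt{357}}{2}$)
$\frac{1}{L{\left(F \right)}} = \frac{1}{-3 + \frac{\sqrt{357}}{2}}$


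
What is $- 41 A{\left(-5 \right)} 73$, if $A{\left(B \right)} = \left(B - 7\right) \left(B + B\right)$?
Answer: $-359160$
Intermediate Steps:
$A{\left(B \right)} = 2 B \left(-7 + B\right)$ ($A{\left(B \right)} = \left(-7 + B\right) 2 B = 2 B \left(-7 + B\right)$)
$- 41 A{\left(-5 \right)} 73 = - 41 \cdot 2 \left(-5\right) \left(-7 - 5\right) 73 = - 41 \cdot 2 \left(-5\right) \left(-12\right) 73 = \left(-41\right) 120 \cdot 73 = \left(-4920\right) 73 = -359160$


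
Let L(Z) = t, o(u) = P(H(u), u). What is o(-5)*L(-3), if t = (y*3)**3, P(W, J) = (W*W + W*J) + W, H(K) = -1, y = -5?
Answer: -16875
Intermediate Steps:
P(W, J) = W + W**2 + J*W (P(W, J) = (W**2 + J*W) + W = W + W**2 + J*W)
o(u) = -u (o(u) = -(1 + u - 1) = -u)
t = -3375 (t = (-5*3)**3 = (-15)**3 = -3375)
L(Z) = -3375
o(-5)*L(-3) = -1*(-5)*(-3375) = 5*(-3375) = -16875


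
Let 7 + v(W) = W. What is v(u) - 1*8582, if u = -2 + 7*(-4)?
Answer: -8619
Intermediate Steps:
u = -30 (u = -2 - 28 = -30)
v(W) = -7 + W
v(u) - 1*8582 = (-7 - 30) - 1*8582 = -37 - 8582 = -8619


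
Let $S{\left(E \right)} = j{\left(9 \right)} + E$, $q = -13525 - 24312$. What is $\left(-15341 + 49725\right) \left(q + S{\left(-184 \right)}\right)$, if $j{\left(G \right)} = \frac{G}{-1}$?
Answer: $-1307623520$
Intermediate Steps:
$j{\left(G \right)} = - G$ ($j{\left(G \right)} = G \left(-1\right) = - G$)
$q = -37837$
$S{\left(E \right)} = -9 + E$ ($S{\left(E \right)} = \left(-1\right) 9 + E = -9 + E$)
$\left(-15341 + 49725\right) \left(q + S{\left(-184 \right)}\right) = \left(-15341 + 49725\right) \left(-37837 - 193\right) = 34384 \left(-37837 - 193\right) = 34384 \left(-38030\right) = -1307623520$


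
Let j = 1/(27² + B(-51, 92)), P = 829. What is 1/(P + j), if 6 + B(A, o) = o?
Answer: 815/675636 ≈ 0.0012063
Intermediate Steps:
B(A, o) = -6 + o
j = 1/815 (j = 1/(27² + (-6 + 92)) = 1/(729 + 86) = 1/815 ≈ 0.0012270)
1/(P + j) = 1/(829 + 1/815) = 1/(675636/815) = 815/675636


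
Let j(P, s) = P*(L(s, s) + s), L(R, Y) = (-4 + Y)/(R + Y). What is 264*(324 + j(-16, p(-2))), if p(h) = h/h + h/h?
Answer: 79200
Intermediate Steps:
p(h) = 2 (p(h) = 1 + 1 = 2)
L(R, Y) = (-4 + Y)/(R + Y)
j(P, s) = P*(s + (-4 + s)/(2*s)) (j(P, s) = P*((-4 + s)/(s + s) + s) = P*((-4 + s)/((2*s)) + s) = P*((1/(2*s))*(-4 + s) + s) = P*((-4 + s)/(2*s) + s) = P*(s + (-4 + s)/(2*s)))
264*(324 + j(-16, p(-2))) = 264*(324 + ((½)*(-16) - 16*2 - 2*(-16)/2)) = 264*(324 + (-8 - 32 - 2*(-16)*½)) = 264*(324 + (-8 - 32 + 16)) = 264*(324 - 24) = 264*300 = 79200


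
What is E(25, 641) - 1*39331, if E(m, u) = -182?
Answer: -39513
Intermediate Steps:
E(25, 641) - 1*39331 = -182 - 1*39331 = -182 - 39331 = -39513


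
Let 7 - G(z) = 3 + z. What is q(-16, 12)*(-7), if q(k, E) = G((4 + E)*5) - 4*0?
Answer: 532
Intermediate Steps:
G(z) = 4 - z (G(z) = 7 - (3 + z) = 7 + (-3 - z) = 4 - z)
q(k, E) = -16 - 5*E (q(k, E) = (4 - (4 + E)*5) - 4*0 = (4 - (20 + 5*E)) + 0 = (4 + (-20 - 5*E)) + 0 = (-16 - 5*E) + 0 = -16 - 5*E)
q(-16, 12)*(-7) = (-16 - 5*12)*(-7) = (-16 - 60)*(-7) = -76*(-7) = 532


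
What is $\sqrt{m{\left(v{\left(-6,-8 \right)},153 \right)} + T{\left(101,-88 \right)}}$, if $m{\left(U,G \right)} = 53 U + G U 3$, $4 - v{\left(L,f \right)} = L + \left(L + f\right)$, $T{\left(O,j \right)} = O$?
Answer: $\sqrt{12389} \approx 111.31$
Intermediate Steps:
$v{\left(L,f \right)} = 4 - f - 2 L$ ($v{\left(L,f \right)} = 4 - \left(L + \left(L + f\right)\right) = 4 - \left(f + 2 L\right) = 4 - f - 2 L$)
$m{\left(U,G \right)} = 53 U + 3 G U$
$\sqrt{m{\left(v{\left(-6,-8 \right)},153 \right)} + T{\left(101,-88 \right)}} = \sqrt{\left(4 - -8 - -12\right) \left(53 + 3 \cdot 153\right) + 101} = \sqrt{\left(4 + 8 + 12\right) \left(53 + 459\right) + 101} = \sqrt{24 \cdot 512 + 101} = \sqrt{12288 + 101} = \sqrt{12389}$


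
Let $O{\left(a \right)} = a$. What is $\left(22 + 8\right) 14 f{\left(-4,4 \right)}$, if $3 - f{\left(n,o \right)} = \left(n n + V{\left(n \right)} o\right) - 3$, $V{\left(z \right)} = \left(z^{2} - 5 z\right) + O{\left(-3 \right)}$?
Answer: $-59640$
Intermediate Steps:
$V{\left(z \right)} = -3 + z^{2} - 5 z$ ($V{\left(z \right)} = \left(z^{2} - 5 z\right) - 3 = -3 + z^{2} - 5 z$)
$f{\left(n,o \right)} = 6 - n^{2} - o \left(-3 + n^{2} - 5 n\right)$ ($f{\left(n,o \right)} = 3 - \left(\left(n n + \left(-3 + n^{2} - 5 n\right) o\right) - 3\right) = 3 - \left(\left(n^{2} + o \left(-3 + n^{2} - 5 n\right)\right) - 3\right) = 3 - \left(-3 + n^{2} + o \left(-3 + n^{2} - 5 n\right)\right) = 6 - n^{2} - o \left(-3 + n^{2} - 5 n\right)$)
$\left(22 + 8\right) 14 f{\left(-4,4 \right)} = \left(22 + 8\right) 14 \left(6 - \left(-4\right)^{2} + 4 \left(3 - \left(-4\right)^{2} + 5 \left(-4\right)\right)\right) = 30 \cdot 14 \left(6 - 16 + 4 \left(3 - 16 - 20\right)\right) = 420 \left(6 - 16 + 4 \left(3 - 16 - 20\right)\right) = 420 \left(6 - 16 + 4 \left(-33\right)\right) = 420 \left(6 - 16 - 132\right) = 420 \left(-142\right) = -59640$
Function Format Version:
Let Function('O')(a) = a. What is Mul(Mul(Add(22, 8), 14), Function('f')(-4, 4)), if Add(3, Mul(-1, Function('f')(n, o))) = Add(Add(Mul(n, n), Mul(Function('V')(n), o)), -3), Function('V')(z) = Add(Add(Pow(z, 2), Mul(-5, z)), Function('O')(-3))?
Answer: -59640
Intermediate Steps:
Function('V')(z) = Add(-3, Pow(z, 2), Mul(-5, z)) (Function('V')(z) = Add(Add(Pow(z, 2), Mul(-5, z)), -3) = Add(-3, Pow(z, 2), Mul(-5, z)))
Function('f')(n, o) = Add(6, Mul(-1, Pow(n, 2)), Mul(-1, o, Add(-3, Pow(n, 2), Mul(-5, n)))) (Function('f')(n, o) = Add(3, Mul(-1, Add(Add(Mul(n, n), Mul(Add(-3, Pow(n, 2), Mul(-5, n)), o)), -3))) = Add(3, Mul(-1, Add(Add(Pow(n, 2), Mul(o, Add(-3, Pow(n, 2), Mul(-5, n)))), -3))) = Add(3, Mul(-1, Add(-3, Pow(n, 2), Mul(o, Add(-3, Pow(n, 2), Mul(-5, n)))))) = Add(3, Add(3, Mul(-1, Pow(n, 2)), Mul(-1, o, Add(-3, Pow(n, 2), Mul(-5, n))))) = Add(6, Mul(-1, Pow(n, 2)), Mul(-1, o, Add(-3, Pow(n, 2), Mul(-5, n)))))
Mul(Mul(Add(22, 8), 14), Function('f')(-4, 4)) = Mul(Mul(Add(22, 8), 14), Add(6, Mul(-1, Pow(-4, 2)), Mul(4, Add(3, Mul(-1, Pow(-4, 2)), Mul(5, -4))))) = Mul(Mul(30, 14), Add(6, Mul(-1, 16), Mul(4, Add(3, Mul(-1, 16), -20)))) = Mul(420, Add(6, -16, Mul(4, Add(3, -16, -20)))) = Mul(420, Add(6, -16, Mul(4, -33))) = Mul(420, Add(6, -16, -132)) = Mul(420, -142) = -59640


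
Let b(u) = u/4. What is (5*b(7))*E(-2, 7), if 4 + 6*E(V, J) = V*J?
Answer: -105/4 ≈ -26.250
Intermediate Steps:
b(u) = u/4 (b(u) = u*(¼) = u/4)
E(V, J) = -⅔ + J*V/6 (E(V, J) = -⅔ + (V*J)/6 = -⅔ + (J*V)/6 = -⅔ + J*V/6)
(5*b(7))*E(-2, 7) = (5*((¼)*7))*(-⅔ + (⅙)*7*(-2)) = (5*(7/4))*(-⅔ - 7/3) = (35/4)*(-3) = -105/4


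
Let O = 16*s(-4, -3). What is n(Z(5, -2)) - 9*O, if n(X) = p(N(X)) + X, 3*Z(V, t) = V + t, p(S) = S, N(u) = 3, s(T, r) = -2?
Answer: 292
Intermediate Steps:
Z(V, t) = V/3 + t/3 (Z(V, t) = (V + t)/3 = V/3 + t/3)
n(X) = 3 + X
O = -32 (O = 16*(-2) = -32)
n(Z(5, -2)) - 9*O = (3 + ((1/3)*5 + (1/3)*(-2))) - 9*(-32) = (3 + (5/3 - 2/3)) + 288 = (3 + 1) + 288 = 4 + 288 = 292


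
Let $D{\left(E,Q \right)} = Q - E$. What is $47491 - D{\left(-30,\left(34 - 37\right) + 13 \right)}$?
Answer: $47451$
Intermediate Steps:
$47491 - D{\left(-30,\left(34 - 37\right) + 13 \right)} = 47491 - \left(\left(\left(34 - 37\right) + 13\right) - -30\right) = 47491 - \left(\left(-3 + 13\right) + 30\right) = 47491 - \left(10 + 30\right) = 47491 - 40 = 47451$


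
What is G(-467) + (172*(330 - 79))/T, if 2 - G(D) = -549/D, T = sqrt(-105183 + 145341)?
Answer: 385/467 + 21586*sqrt(4462)/6693 ≈ 216.26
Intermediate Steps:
T = 3*sqrt(4462) (T = sqrt(40158) = 3*sqrt(4462) ≈ 200.39)
G(D) = 2 + 549/D (G(D) = 2 - (-549)/D = 2 + 549/D)
G(-467) + (172*(330 - 79))/T = (2 + 549/(-467)) + (172*(330 - 79))/((3*sqrt(4462))) = (2 + 549*(-1/467)) + (172*251)*(sqrt(4462)/13386) = (2 - 549/467) + 43172*(sqrt(4462)/13386) = 385/467 + 21586*sqrt(4462)/6693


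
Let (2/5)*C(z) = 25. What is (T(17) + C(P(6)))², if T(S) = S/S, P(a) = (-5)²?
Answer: 16129/4 ≈ 4032.3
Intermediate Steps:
P(a) = 25
C(z) = 125/2 (C(z) = (5/2)*25 = 125/2)
T(S) = 1
(T(17) + C(P(6)))² = (1 + 125/2)² = (127/2)² = 16129/4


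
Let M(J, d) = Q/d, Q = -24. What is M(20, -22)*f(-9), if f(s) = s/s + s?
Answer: -96/11 ≈ -8.7273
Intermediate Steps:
M(J, d) = -24/d
f(s) = 1 + s
M(20, -22)*f(-9) = (-24/(-22))*(1 - 9) = -24*(-1/22)*(-8) = (12/11)*(-8) = -96/11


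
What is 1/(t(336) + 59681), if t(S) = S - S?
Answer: 1/59681 ≈ 1.6756e-5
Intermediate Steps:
t(S) = 0
1/(t(336) + 59681) = 1/(0 + 59681) = 1/59681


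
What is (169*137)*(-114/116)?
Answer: -1319721/58 ≈ -22754.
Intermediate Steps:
(169*137)*(-114/116) = 23153*(-114*1/116) = 23153*(-57/58) = -1319721/58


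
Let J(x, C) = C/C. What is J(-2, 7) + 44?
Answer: 45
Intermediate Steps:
J(x, C) = 1
J(-2, 7) + 44 = 1 + 44 = 45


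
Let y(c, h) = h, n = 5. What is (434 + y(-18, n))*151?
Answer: 66289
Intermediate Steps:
(434 + y(-18, n))*151 = (434 + 5)*151 = 439*151 = 66289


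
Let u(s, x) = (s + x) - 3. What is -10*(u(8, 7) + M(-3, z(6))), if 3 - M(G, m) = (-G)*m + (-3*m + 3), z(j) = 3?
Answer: -120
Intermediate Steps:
u(s, x) = -3 + s + x
M(G, m) = 3*m + G*m (M(G, m) = 3 - ((-G)*m + (-3*m + 3)) = 3 - (-G*m + (3 - 3*m)) = 3 - (3 - 3*m - G*m) = 3 + (-3 + 3*m + G*m) = 3*m + G*m)
-10*(u(8, 7) + M(-3, z(6))) = -10*((-3 + 8 + 7) + 3*(3 - 3)) = -10*(12 + 3*0) = -10*(12 + 0) = -10*12 = -120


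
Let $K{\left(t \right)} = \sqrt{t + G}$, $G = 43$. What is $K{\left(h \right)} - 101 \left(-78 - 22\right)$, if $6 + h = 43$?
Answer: $10100 + 4 \sqrt{5} \approx 10109.0$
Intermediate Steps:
$h = 37$ ($h = -6 + 43 = 37$)
$K{\left(t \right)} = \sqrt{43 + t}$ ($K{\left(t \right)} = \sqrt{t + 43} = \sqrt{43 + t}$)
$K{\left(h \right)} - 101 \left(-78 - 22\right) = \sqrt{43 + 37} - 101 \left(-78 - 22\right) = \sqrt{80} - -10100 = 4 \sqrt{5} + 10100 = 10100 + 4 \sqrt{5}$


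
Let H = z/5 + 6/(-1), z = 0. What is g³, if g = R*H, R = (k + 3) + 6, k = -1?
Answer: -110592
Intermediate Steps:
R = 8 (R = (-1 + 3) + 6 = 2 + 6 = 8)
H = -6 (H = 0/5 + 6/(-1) = 0*(⅕) + 6*(-1) = 0 - 6 = -6)
g = -48 (g = 8*(-6) = -48)
g³ = (-48)³ = -110592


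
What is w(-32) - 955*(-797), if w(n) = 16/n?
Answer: 1522269/2 ≈ 7.6113e+5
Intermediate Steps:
w(-32) - 955*(-797) = 16/(-32) - 955*(-797) = 16*(-1/32) + 761135 = -½ + 761135 = 1522269/2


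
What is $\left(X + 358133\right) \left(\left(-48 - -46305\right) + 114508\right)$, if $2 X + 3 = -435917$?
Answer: $22534912345$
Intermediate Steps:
$X = -217960$ ($X = - \frac{3}{2} + \frac{1}{2} \left(-435917\right) = - \frac{3}{2} - \frac{435917}{2} = -217960$)
$\left(X + 358133\right) \left(\left(-48 - -46305\right) + 114508\right) = \left(-217960 + 358133\right) \left(\left(-48 - -46305\right) + 114508\right) = 140173 \left(\left(-48 + 46305\right) + 114508\right) = 140173 \left(46257 + 114508\right) = 140173 \cdot 160765 = 22534912345$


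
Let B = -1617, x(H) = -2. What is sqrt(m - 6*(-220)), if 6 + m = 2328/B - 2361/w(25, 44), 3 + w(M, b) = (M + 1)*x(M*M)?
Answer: sqrt(200917145)/385 ≈ 36.817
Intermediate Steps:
w(M, b) = -5 - 2*M (w(M, b) = -3 + (M + 1)*(-2) = -3 + (1 + M)*(-2) = -3 + (-2 - 2*M) = -5 - 2*M)
m = 95639/2695 (m = -6 + (2328/(-1617) - 2361/(-5 - 2*25)) = -6 + (2328*(-1/1617) - 2361/(-5 - 50)) = -6 + (-776/539 - 2361/(-55)) = -6 + (-776/539 - 2361*(-1/55)) = -6 + (-776/539 + 2361/55) = -6 + 111809/2695 = 95639/2695 ≈ 35.488)
sqrt(m - 6*(-220)) = sqrt(95639/2695 - 6*(-220)) = sqrt(95639/2695 + 1320) = sqrt(3653039/2695) = sqrt(200917145)/385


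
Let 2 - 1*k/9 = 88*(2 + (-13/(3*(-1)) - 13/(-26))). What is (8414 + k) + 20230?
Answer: 23250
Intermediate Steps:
k = -5394 (k = 18 - 792*(2 + (-13/(3*(-1)) - 13/(-26))) = 18 - 792*(2 + (-13/(-3) - 13*(-1/26))) = 18 - 792*(2 + (-13*(-1/3) + 1/2)) = 18 - 792*(2 + (13/3 + 1/2)) = 18 - 792*(2 + 29/6) = 18 - 792*41/6 = 18 - 9*1804/3 = 18 - 5412 = -5394)
(8414 + k) + 20230 = (8414 - 5394) + 20230 = 3020 + 20230 = 23250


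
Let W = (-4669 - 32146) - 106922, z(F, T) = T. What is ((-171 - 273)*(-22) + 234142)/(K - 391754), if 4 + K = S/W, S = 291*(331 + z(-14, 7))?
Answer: -17529445835/28155109002 ≈ -0.62260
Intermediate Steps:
W = -143737 (W = -36815 - 106922 = -143737)
S = 98358 (S = 291*(331 + 7) = 291*338 = 98358)
K = -673306/143737 (K = -4 + 98358/(-143737) = -4 + 98358*(-1/143737) = -4 - 98358/143737 = -673306/143737 ≈ -4.6843)
((-171 - 273)*(-22) + 234142)/(K - 391754) = ((-171 - 273)*(-22) + 234142)/(-673306/143737 - 391754) = (-444*(-22) + 234142)/(-56310218004/143737) = (9768 + 234142)*(-143737/56310218004) = 243910*(-143737/56310218004) = -17529445835/28155109002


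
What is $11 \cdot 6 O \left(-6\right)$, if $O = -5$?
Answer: $1980$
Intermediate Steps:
$11 \cdot 6 O \left(-6\right) = 11 \cdot 6 \left(-5\right) \left(-6\right) = 66 \left(-5\right) \left(-6\right) = \left(-330\right) \left(-6\right) = 1980$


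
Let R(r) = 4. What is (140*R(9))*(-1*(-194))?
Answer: 108640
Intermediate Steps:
(140*R(9))*(-1*(-194)) = (140*4)*(-1*(-194)) = 560*194 = 108640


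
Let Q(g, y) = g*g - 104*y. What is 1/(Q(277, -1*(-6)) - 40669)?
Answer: 1/35436 ≈ 2.8220e-5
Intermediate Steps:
Q(g, y) = g² - 104*y
1/(Q(277, -1*(-6)) - 40669) = 1/((277² - (-104)*(-6)) - 40669) = 1/((76729 - 104*6) - 40669) = 1/((76729 - 624) - 40669) = 1/(76105 - 40669) = 1/35436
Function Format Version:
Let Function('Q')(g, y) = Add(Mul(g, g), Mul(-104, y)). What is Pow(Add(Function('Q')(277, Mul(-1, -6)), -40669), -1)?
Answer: Rational(1, 35436) ≈ 2.8220e-5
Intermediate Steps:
Function('Q')(g, y) = Add(Pow(g, 2), Mul(-104, y))
Pow(Add(Function('Q')(277, Mul(-1, -6)), -40669), -1) = Pow(Add(Add(Pow(277, 2), Mul(-104, Mul(-1, -6))), -40669), -1) = Pow(Add(Add(76729, Mul(-104, 6)), -40669), -1) = Pow(Add(Add(76729, -624), -40669), -1) = Pow(Add(76105, -40669), -1) = Pow(35436, -1) = Rational(1, 35436)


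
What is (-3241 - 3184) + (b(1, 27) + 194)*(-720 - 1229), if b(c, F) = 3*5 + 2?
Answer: -417664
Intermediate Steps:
b(c, F) = 17 (b(c, F) = 15 + 2 = 17)
(-3241 - 3184) + (b(1, 27) + 194)*(-720 - 1229) = (-3241 - 3184) + (17 + 194)*(-720 - 1229) = -6425 + 211*(-1949) = -6425 - 411239 = -417664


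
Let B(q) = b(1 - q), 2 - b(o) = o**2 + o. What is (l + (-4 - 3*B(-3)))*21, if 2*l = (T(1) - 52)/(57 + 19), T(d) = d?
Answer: 158529/152 ≈ 1043.0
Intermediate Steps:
b(o) = 2 - o - o**2 (b(o) = 2 - (o**2 + o) = 2 - (o + o**2) = 2 + (-o - o**2) = 2 - o - o**2)
l = -51/152 (l = ((1 - 52)/(57 + 19))/2 = (-51/76)/2 = (-51*1/76)/2 = (1/2)*(-51/76) = -51/152 ≈ -0.33553)
B(q) = 1 + q - (1 - q)**2 (B(q) = 2 - (1 - q) - (1 - q)**2 = 2 + (-1 + q) - (1 - q)**2 = 1 + q - (1 - q)**2)
(l + (-4 - 3*B(-3)))*21 = (-51/152 + (-4 - (-9)*(3 - 1*(-3))))*21 = (-51/152 + (-4 - (-9)*(3 + 3)))*21 = (-51/152 + (-4 - (-9)*6))*21 = (-51/152 + (-4 - 3*(-18)))*21 = (-51/152 + (-4 + 54))*21 = (-51/152 + 50)*21 = (7549/152)*21 = 158529/152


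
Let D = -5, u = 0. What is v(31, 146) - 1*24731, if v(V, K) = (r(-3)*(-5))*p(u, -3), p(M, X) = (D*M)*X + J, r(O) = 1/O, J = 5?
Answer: -74168/3 ≈ -24723.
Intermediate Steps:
r(O) = 1/O
p(M, X) = 5 - 5*M*X (p(M, X) = (-5*M)*X + 5 = -5*M*X + 5 = 5 - 5*M*X)
v(V, K) = 25/3 (v(V, K) = (-5/(-3))*(5 - 5*0*(-3)) = (-1/3*(-5))*(5 + 0) = (5/3)*5 = 25/3)
v(31, 146) - 1*24731 = 25/3 - 1*24731 = 25/3 - 24731 = -74168/3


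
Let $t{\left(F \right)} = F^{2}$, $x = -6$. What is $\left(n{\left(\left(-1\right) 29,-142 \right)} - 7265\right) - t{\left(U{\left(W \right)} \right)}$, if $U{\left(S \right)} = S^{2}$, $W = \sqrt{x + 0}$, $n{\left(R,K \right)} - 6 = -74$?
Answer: $-7369$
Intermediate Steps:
$n{\left(R,K \right)} = -68$ ($n{\left(R,K \right)} = 6 - 74 = -68$)
$W = i \sqrt{6}$ ($W = \sqrt{-6 + 0} = \sqrt{-6} = i \sqrt{6} \approx 2.4495 i$)
$\left(n{\left(\left(-1\right) 29,-142 \right)} - 7265\right) - t{\left(U{\left(W \right)} \right)} = \left(-68 - 7265\right) - \left(\left(i \sqrt{6}\right)^{2}\right)^{2} = \left(-68 - 7265\right) - \left(-6\right)^{2} = -7333 - 36 = -7369$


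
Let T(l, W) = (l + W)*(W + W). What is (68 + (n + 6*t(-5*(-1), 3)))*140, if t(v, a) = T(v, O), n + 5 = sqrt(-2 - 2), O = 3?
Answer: 49140 + 280*I ≈ 49140.0 + 280.0*I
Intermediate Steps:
n = -5 + 2*I (n = -5 + sqrt(-2 - 2) = -5 + sqrt(-4) = -5 + 2*I ≈ -5.0 + 2.0*I)
T(l, W) = 2*W*(W + l) (T(l, W) = (W + l)*(2*W) = 2*W*(W + l))
t(v, a) = 18 + 6*v (t(v, a) = 2*3*(3 + v) = 18 + 6*v)
(68 + (n + 6*t(-5*(-1), 3)))*140 = (68 + ((-5 + 2*I) + 6*(18 + 6*(-5*(-1)))))*140 = (68 + ((-5 + 2*I) + 6*(18 + 6*5)))*140 = (68 + ((-5 + 2*I) + 6*(18 + 30)))*140 = (68 + ((-5 + 2*I) + 6*48))*140 = (68 + ((-5 + 2*I) + 288))*140 = (68 + (283 + 2*I))*140 = (351 + 2*I)*140 = 49140 + 280*I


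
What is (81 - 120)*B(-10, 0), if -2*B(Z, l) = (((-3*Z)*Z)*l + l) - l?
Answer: 0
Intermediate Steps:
B(Z, l) = 3*l*Z²/2 (B(Z, l) = -((((-3*Z)*Z)*l + l) - l)/2 = -(((-3*Z²)*l + l) - l)/2 = -((-3*l*Z² + l) - l)/2 = -((l - 3*l*Z²) - l)/2 = -(-3)*l*Z²/2 = 3*l*Z²/2)
(81 - 120)*B(-10, 0) = (81 - 120)*((3/2)*0*(-10)²) = -117*0*100/2 = -39*0 = 0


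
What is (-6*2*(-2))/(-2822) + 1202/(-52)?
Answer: -848323/36686 ≈ -23.124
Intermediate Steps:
(-6*2*(-2))/(-2822) + 1202/(-52) = -12*(-2)*(-1/2822) + 1202*(-1/52) = 24*(-1/2822) - 601/26 = -12/1411 - 601/26 = -848323/36686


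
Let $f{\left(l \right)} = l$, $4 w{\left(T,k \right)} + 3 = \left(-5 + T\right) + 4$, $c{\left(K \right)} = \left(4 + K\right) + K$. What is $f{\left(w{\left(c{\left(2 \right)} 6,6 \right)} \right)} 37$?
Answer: $407$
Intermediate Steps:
$c{\left(K \right)} = 4 + 2 K$
$w{\left(T,k \right)} = -1 + \frac{T}{4}$ ($w{\left(T,k \right)} = - \frac{3}{4} + \frac{\left(-5 + T\right) + 4}{4} = - \frac{3}{4} + \frac{-1 + T}{4} = - \frac{3}{4} + \left(- \frac{1}{4} + \frac{T}{4}\right) = -1 + \frac{T}{4}$)
$f{\left(w{\left(c{\left(2 \right)} 6,6 \right)} \right)} 37 = \left(-1 + \frac{\left(4 + 2 \cdot 2\right) 6}{4}\right) 37 = \left(-1 + \frac{\left(4 + 4\right) 6}{4}\right) 37 = \left(-1 + \frac{8 \cdot 6}{4}\right) 37 = \left(-1 + \frac{1}{4} \cdot 48\right) 37 = \left(-1 + 12\right) 37 = 11 \cdot 37 = 407$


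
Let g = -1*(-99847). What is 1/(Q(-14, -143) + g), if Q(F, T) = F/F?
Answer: 1/99848 ≈ 1.0015e-5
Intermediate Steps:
Q(F, T) = 1
g = 99847
1/(Q(-14, -143) + g) = 1/(1 + 99847) = 1/99848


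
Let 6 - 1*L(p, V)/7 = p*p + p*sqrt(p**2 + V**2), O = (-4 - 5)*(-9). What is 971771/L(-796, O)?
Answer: 307861911655/14576652762 + 193382429*sqrt(640177)/7288326381 ≈ 42.350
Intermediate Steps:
O = 81 (O = -9*(-9) = 81)
L(p, V) = 42 - 7*p**2 - 7*p*sqrt(V**2 + p**2) (L(p, V) = 42 - 7*(p*p + p*sqrt(p**2 + V**2)) = 42 - 7*(p**2 + p*sqrt(V**2 + p**2)) = 42 + (-7*p**2 - 7*p*sqrt(V**2 + p**2)) = 42 - 7*p**2 - 7*p*sqrt(V**2 + p**2))
971771/L(-796, O) = 971771/(42 - 7*(-796)**2 - 7*(-796)*sqrt(81**2 + (-796)**2)) = 971771/(42 - 7*633616 - 7*(-796)*sqrt(6561 + 633616)) = 971771/(42 - 4435312 - 7*(-796)*sqrt(640177)) = 971771/(42 - 4435312 + 5572*sqrt(640177)) = 971771/(-4435270 + 5572*sqrt(640177))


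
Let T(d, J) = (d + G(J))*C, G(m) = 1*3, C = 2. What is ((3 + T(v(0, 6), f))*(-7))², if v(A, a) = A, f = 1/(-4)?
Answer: 3969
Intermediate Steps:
f = -¼ ≈ -0.25000
G(m) = 3
T(d, J) = 6 + 2*d (T(d, J) = (d + 3)*2 = (3 + d)*2 = 6 + 2*d)
((3 + T(v(0, 6), f))*(-7))² = ((3 + (6 + 2*0))*(-7))² = ((3 + (6 + 0))*(-7))² = ((3 + 6)*(-7))² = (9*(-7))² = (-63)² = 3969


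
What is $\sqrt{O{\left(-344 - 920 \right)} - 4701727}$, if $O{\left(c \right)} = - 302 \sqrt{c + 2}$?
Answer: $\sqrt{-4701727 - 302 i \sqrt{1262}} \approx 2.47 - 2168.3 i$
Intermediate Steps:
$O{\left(c \right)} = - 302 \sqrt{2 + c}$
$\sqrt{O{\left(-344 - 920 \right)} - 4701727} = \sqrt{- 302 \sqrt{2 - 1264} - 4701727} = \sqrt{- 302 \sqrt{-1262} - 4701727} = \sqrt{- 302 i \sqrt{1262} - 4701727} = \sqrt{-4701727 - 302 i \sqrt{1262}}$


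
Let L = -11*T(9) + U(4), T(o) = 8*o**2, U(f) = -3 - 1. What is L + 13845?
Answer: 6713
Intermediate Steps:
U(f) = -4
L = -7132 (L = -88*9**2 - 4 = -88*81 - 4 = -11*648 - 4 = -7128 - 4 = -7132)
L + 13845 = -7132 + 13845 = 6713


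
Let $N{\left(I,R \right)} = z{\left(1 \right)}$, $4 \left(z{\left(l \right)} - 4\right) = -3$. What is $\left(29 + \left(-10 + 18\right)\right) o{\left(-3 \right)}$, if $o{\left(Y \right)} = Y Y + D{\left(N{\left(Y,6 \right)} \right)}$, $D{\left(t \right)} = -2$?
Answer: $259$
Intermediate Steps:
$z{\left(l \right)} = \frac{13}{4}$ ($z{\left(l \right)} = 4 + \frac{1}{4} \left(-3\right) = 4 - \frac{3}{4} = \frac{13}{4}$)
$N{\left(I,R \right)} = \frac{13}{4}$
$o{\left(Y \right)} = -2 + Y^{2}$ ($o{\left(Y \right)} = Y Y - 2 = Y^{2} - 2 = -2 + Y^{2}$)
$\left(29 + \left(-10 + 18\right)\right) o{\left(-3 \right)} = \left(29 + \left(-10 + 18\right)\right) \left(-2 + \left(-3\right)^{2}\right) = \left(29 + 8\right) \left(-2 + 9\right) = 37 \cdot 7 = 259$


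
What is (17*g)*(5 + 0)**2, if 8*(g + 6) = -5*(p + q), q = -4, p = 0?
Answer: -2975/2 ≈ -1487.5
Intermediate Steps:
g = -7/2 (g = -6 + (-5*(0 - 4))/8 = -6 + (-5*(-4))/8 = -6 + (1/8)*20 = -6 + 5/2 = -7/2 ≈ -3.5000)
(17*g)*(5 + 0)**2 = (17*(-7/2))*(5 + 0)**2 = -119/2*5**2 = -119/2*25 = -2975/2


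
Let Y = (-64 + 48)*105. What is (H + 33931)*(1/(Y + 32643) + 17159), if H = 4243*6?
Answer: 31553026373902/30963 ≈ 1.0191e+9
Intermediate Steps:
H = 25458
Y = -1680 (Y = -16*105 = -1680)
(H + 33931)*(1/(Y + 32643) + 17159) = (25458 + 33931)*(1/(-1680 + 32643) + 17159) = 59389*(1/30963 + 17159) = 59389*(531294118/30963) = 31553026373902/30963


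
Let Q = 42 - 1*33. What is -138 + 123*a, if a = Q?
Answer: 969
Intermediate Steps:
Q = 9 (Q = 42 - 33 = 9)
a = 9
-138 + 123*a = -138 + 123*9 = -138 + 1107 = 969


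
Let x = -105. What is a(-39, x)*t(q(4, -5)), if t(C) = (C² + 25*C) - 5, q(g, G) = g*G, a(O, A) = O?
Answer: 4095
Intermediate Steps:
q(g, G) = G*g
t(C) = -5 + C² + 25*C
a(-39, x)*t(q(4, -5)) = -39*(-5 + (-5*4)² + 25*(-5*4)) = -39*(-5 + (-20)² + 25*(-20)) = -39*(-5 + 400 - 500) = -39*(-105) = 4095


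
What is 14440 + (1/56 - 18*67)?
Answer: 741105/56 ≈ 13234.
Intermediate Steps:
14440 + (1/56 - 18*67) = 14440 + (1/56 - 1206) = 14440 - 67535/56 = 741105/56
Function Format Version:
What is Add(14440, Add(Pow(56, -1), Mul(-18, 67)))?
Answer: Rational(741105, 56) ≈ 13234.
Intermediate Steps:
Add(14440, Add(Pow(56, -1), Mul(-18, 67))) = Add(14440, Add(Rational(1, 56), -1206)) = Add(14440, Rational(-67535, 56)) = Rational(741105, 56)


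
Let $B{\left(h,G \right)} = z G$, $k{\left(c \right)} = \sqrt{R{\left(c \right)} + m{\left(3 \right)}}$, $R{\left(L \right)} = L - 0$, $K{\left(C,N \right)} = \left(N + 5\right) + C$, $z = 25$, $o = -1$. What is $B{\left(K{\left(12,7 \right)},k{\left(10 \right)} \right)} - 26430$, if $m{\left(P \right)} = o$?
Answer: $-26355$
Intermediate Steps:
$m{\left(P \right)} = -1$
$K{\left(C,N \right)} = 5 + C + N$ ($K{\left(C,N \right)} = \left(5 + N\right) + C = 5 + C + N$)
$R{\left(L \right)} = L$ ($R{\left(L \right)} = L + 0 = L$)
$k{\left(c \right)} = \sqrt{-1 + c}$ ($k{\left(c \right)} = \sqrt{c - 1} = \sqrt{-1 + c}$)
$B{\left(h,G \right)} = 25 G$
$B{\left(K{\left(12,7 \right)},k{\left(10 \right)} \right)} - 26430 = 25 \sqrt{-1 + 10} - 26430 = 25 \sqrt{9} - 26430 = 25 \cdot 3 - 26430 = 75 - 26430 = -26355$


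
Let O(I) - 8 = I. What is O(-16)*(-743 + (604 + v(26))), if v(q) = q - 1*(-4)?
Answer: 872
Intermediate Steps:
v(q) = 4 + q (v(q) = q + 4 = 4 + q)
O(I) = 8 + I
O(-16)*(-743 + (604 + v(26))) = (8 - 16)*(-743 + (604 + (4 + 26))) = -8*(-743 + (604 + 30)) = -8*(-743 + 634) = -8*(-109) = 872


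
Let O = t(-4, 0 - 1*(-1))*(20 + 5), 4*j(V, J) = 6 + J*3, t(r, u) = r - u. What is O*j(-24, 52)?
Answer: -10125/2 ≈ -5062.5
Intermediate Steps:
j(V, J) = 3/2 + 3*J/4 (j(V, J) = (6 + J*3)/4 = (6 + 3*J)/4 = 3/2 + 3*J/4)
O = -125 (O = (-4 - (0 - 1*(-1)))*(20 + 5) = (-4 - (0 + 1))*25 = (-4 - 1*1)*25 = (-4 - 1)*25 = -5*25 = -125)
O*j(-24, 52) = -125*(3/2 + (¾)*52) = -125*(3/2 + 39) = -125*81/2 = -10125/2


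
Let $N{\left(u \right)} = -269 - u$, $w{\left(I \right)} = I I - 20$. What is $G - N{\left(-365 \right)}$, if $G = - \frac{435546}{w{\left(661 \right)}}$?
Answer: $- \frac{42378042}{436901} \approx -96.997$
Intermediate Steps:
$w{\left(I \right)} = -20 + I^{2}$ ($w{\left(I \right)} = I^{2} - 20 = -20 + I^{2}$)
$G = - \frac{435546}{436901}$ ($G = - \frac{435546}{-20 + 661^{2}} = - \frac{435546}{-20 + 436921} = - \frac{435546}{436901} \approx -0.9969$)
$G - N{\left(-365 \right)} = - \frac{435546}{436901} - \left(-269 - -365\right) = - \frac{435546}{436901} - \left(-269 + 365\right) = - \frac{435546}{436901} - 96 = - \frac{42378042}{436901}$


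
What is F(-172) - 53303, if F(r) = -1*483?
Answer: -53786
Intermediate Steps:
F(r) = -483
F(-172) - 53303 = -483 - 53303 = -53786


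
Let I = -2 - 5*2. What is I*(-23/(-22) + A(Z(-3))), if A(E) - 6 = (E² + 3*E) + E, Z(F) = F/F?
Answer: -1590/11 ≈ -144.55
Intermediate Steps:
Z(F) = 1
A(E) = 6 + E² + 4*E (A(E) = 6 + ((E² + 3*E) + E) = 6 + (E² + 4*E) = 6 + E² + 4*E)
I = -12 (I = -2 - 10 = -12)
I*(-23/(-22) + A(Z(-3))) = -12*(-23/(-22) + (6 + 1² + 4*1)) = -12*(-23*(-1/22) + (6 + 1 + 4)) = -12*(23/22 + 11) = -12*265/22 = -1590/11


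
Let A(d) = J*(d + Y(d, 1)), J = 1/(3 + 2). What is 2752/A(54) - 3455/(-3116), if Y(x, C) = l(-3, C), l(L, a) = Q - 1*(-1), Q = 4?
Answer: 43080005/183844 ≈ 234.33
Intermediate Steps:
l(L, a) = 5 (l(L, a) = 4 - 1*(-1) = 4 + 1 = 5)
Y(x, C) = 5
J = 1/5 ≈ 0.20000
A(d) = 1 + d/5 (A(d) = (d + 5)/5 = (5 + d)/5 = 1 + d/5)
2752/A(54) - 3455/(-3116) = 2752/(1 + (1/5)*54) - 3455/(-3116) = 2752/(1 + 54/5) - 3455*(-1/3116) = 2752/(59/5) + 3455/3116 = 2752*(5/59) + 3455/3116 = 13760/59 + 3455/3116 = 43080005/183844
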